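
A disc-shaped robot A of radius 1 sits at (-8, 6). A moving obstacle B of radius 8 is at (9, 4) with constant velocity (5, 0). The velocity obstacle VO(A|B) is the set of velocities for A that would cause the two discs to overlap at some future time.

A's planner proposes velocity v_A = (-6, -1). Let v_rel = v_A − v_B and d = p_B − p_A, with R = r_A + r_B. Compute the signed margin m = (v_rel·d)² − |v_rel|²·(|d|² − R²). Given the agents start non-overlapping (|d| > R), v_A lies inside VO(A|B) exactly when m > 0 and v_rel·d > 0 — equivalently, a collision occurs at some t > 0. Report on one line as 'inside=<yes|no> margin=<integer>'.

d = (17, -2),  |d|² = 293;  R = 1+8 = 9,  c = 293−9² = 212
v_rel = (-11, -1),  |v_rel|² = 122;  v_rel·d = (-11)·(17) + (-1)·(-2) = -185
122·t² + 370·t + 212 = 0  ⇒  m = (-185)² − 122·212 = 8361
m = 8361 > 0,  v_rel·d = -185 < 0  ⇒  outside

inside=no margin=8361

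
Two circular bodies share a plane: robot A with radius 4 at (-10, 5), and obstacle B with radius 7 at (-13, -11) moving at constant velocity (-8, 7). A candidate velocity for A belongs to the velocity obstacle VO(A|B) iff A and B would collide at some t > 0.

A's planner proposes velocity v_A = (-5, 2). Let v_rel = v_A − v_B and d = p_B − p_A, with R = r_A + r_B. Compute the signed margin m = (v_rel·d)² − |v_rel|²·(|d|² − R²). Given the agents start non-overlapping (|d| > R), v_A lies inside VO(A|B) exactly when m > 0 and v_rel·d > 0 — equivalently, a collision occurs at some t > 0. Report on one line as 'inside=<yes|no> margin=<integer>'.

d = (-3, -16),  |d|² = 265;  R = 4+7 = 11,  c = 265−11² = 144
v_rel = (3, -5),  |v_rel|² = 34;  v_rel·d = (3)·(-3) + (-5)·(-16) = 71
34·t² − 142·t + 144 = 0  ⇒  m = 71² − 34·144 = 145
m = 145 > 0,  v_rel·d = 71 > 0  ⇒  inside

inside=yes margin=145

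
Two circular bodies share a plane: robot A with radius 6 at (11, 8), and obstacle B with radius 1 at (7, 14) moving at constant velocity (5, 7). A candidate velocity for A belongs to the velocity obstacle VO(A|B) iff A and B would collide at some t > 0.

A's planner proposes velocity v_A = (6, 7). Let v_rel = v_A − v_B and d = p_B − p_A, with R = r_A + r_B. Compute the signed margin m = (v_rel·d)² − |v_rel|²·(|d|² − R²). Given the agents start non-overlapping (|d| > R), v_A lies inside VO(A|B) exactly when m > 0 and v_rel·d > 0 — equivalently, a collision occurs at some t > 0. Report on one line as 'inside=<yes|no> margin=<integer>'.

d = (-4, 6),  |d|² = 52;  R = 6+1 = 7,  c = 52−7² = 3
v_rel = (1, 0),  |v_rel|² = 1;  v_rel·d = (1)·(-4) + (0)·(6) = -4
1·t² + 8·t + 3 = 0  ⇒  m = (-4)² − 1·3 = 13
m = 13 > 0,  v_rel·d = -4 < 0  ⇒  outside

inside=no margin=13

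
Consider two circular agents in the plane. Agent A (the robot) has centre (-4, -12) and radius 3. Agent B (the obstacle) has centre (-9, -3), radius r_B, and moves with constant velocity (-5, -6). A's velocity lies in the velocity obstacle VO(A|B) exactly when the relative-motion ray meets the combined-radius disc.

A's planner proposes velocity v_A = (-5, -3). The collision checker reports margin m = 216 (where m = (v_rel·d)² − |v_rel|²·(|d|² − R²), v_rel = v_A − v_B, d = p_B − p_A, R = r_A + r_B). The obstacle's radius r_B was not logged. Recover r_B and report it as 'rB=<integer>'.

m = 216
d = (-5, 9);  v_rel = (0, 3),  |v_rel|² = 9
v_rel×d = (0)·(9) − (3)·(-5) = 15
since m = R²·9 − 15²:  R² = (225 + 216) / 9 = 49
R = √49 = 7  ⇒  r_B = 7 − 3 = 4

rB=4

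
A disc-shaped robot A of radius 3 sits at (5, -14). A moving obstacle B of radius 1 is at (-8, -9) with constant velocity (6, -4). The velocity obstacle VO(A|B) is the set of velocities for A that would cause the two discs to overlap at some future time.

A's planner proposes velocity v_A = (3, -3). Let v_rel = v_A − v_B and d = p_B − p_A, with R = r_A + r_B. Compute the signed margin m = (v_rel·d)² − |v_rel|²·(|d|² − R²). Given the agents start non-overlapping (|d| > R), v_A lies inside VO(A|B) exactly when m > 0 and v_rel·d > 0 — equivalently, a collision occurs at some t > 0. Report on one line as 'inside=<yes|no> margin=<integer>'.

d = (-13, 5),  |d|² = 194;  R = 3+1 = 4,  c = 194−4² = 178
v_rel = (-3, 1),  |v_rel|² = 10;  v_rel·d = (-3)·(-13) + (1)·(5) = 44
10·t² − 88·t + 178 = 0  ⇒  m = 44² − 10·178 = 156
m = 156 > 0,  v_rel·d = 44 > 0  ⇒  inside

inside=yes margin=156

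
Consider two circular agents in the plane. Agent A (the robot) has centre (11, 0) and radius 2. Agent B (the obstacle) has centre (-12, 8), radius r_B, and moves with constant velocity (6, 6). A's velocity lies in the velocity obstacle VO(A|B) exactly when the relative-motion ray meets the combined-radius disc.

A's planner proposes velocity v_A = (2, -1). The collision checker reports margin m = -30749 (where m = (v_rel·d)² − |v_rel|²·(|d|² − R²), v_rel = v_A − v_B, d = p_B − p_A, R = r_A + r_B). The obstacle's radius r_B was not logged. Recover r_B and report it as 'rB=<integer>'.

m = -30749
d = (-23, 8);  v_rel = (-4, -7),  |v_rel|² = 65
v_rel×d = (-4)·(8) − (-7)·(-23) = -193
since m = R²·65 − (-193)²:  R² = (37249 + -30749) / 65 = 100
R = √100 = 10  ⇒  r_B = 10 − 2 = 8

rB=8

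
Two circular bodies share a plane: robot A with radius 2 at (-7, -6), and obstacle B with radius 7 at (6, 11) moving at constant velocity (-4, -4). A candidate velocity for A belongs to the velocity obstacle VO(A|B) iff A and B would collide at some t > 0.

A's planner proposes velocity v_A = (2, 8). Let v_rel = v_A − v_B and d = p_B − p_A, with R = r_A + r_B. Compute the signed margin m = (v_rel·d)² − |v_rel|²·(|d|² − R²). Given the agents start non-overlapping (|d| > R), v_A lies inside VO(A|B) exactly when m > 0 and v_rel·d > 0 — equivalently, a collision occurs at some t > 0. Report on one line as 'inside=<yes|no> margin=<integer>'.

d = (13, 17),  |d|² = 458;  R = 2+7 = 9,  c = 458−9² = 377
v_rel = (6, 12),  |v_rel|² = 180;  v_rel·d = (6)·(13) + (12)·(17) = 282
180·t² − 564·t + 377 = 0  ⇒  m = 282² − 180·377 = 11664
m = 11664 > 0,  v_rel·d = 282 > 0  ⇒  inside

inside=yes margin=11664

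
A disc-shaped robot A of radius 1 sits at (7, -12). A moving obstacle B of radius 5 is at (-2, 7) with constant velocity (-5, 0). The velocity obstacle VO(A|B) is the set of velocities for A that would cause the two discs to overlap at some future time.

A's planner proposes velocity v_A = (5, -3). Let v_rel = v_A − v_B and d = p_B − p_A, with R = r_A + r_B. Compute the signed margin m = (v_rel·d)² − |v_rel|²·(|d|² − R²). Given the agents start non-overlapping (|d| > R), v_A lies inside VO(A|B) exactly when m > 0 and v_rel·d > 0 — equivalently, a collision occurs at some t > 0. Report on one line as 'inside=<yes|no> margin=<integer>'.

d = (-9, 19),  |d|² = 442;  R = 1+5 = 6,  c = 442−6² = 406
v_rel = (10, -3),  |v_rel|² = 109;  v_rel·d = (10)·(-9) + (-3)·(19) = -147
109·t² + 294·t + 406 = 0  ⇒  m = (-147)² − 109·406 = -22645
m = -22645 < 0,  v_rel·d = -147 < 0  ⇒  outside

inside=no margin=-22645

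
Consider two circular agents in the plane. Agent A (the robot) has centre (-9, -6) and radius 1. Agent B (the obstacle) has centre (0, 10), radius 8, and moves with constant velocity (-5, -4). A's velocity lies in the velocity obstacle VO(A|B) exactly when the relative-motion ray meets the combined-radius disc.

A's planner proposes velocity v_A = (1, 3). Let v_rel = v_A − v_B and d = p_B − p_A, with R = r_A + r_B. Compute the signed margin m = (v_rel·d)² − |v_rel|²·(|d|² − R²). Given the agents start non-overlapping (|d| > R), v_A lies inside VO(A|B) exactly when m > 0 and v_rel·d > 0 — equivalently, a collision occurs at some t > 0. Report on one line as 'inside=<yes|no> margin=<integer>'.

d = (9, 16),  |d|² = 337;  R = 1+8 = 9,  c = 337−9² = 256
v_rel = (6, 7),  |v_rel|² = 85;  v_rel·d = (6)·(9) + (7)·(16) = 166
85·t² − 332·t + 256 = 0  ⇒  m = 166² − 85·256 = 5796
m = 5796 > 0,  v_rel·d = 166 > 0  ⇒  inside

inside=yes margin=5796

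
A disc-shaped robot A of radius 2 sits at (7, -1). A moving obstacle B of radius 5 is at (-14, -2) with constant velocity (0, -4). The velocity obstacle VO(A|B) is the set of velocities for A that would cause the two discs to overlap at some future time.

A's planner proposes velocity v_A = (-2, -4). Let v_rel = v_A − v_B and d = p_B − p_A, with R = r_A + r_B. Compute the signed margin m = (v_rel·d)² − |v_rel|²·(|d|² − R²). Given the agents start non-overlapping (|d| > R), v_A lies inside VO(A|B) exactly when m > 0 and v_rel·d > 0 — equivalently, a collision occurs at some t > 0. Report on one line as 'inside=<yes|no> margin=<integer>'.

d = (-21, -1),  |d|² = 442;  R = 2+5 = 7,  c = 442−7² = 393
v_rel = (-2, 0),  |v_rel|² = 4;  v_rel·d = (-2)·(-21) + (0)·(-1) = 42
4·t² − 84·t + 393 = 0  ⇒  m = 42² − 4·393 = 192
m = 192 > 0,  v_rel·d = 42 > 0  ⇒  inside

inside=yes margin=192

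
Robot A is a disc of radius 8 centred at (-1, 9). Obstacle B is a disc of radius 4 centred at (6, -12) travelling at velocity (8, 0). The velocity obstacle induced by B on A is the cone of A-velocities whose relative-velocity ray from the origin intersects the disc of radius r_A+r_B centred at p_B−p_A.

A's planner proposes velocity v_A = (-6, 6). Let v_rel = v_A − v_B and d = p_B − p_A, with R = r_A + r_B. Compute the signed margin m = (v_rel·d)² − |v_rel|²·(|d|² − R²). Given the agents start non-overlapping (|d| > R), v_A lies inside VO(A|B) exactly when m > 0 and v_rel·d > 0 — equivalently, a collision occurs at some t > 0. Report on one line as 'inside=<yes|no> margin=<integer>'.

d = (7, -21),  |d|² = 490;  R = 8+4 = 12,  c = 490−12² = 346
v_rel = (-14, 6),  |v_rel|² = 232;  v_rel·d = (-14)·(7) + (6)·(-21) = -224
232·t² + 448·t + 346 = 0  ⇒  m = (-224)² − 232·346 = -30096
m = -30096 < 0,  v_rel·d = -224 < 0  ⇒  outside

inside=no margin=-30096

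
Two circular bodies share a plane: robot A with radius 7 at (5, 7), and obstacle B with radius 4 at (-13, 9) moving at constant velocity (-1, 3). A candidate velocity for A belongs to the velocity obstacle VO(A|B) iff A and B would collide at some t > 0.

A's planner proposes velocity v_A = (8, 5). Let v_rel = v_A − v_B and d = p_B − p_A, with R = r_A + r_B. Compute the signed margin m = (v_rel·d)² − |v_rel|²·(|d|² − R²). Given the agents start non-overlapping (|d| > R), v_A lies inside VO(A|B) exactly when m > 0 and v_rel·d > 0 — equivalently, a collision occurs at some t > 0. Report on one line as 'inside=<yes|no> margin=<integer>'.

d = (-18, 2),  |d|² = 328;  R = 7+4 = 11,  c = 328−11² = 207
v_rel = (9, 2),  |v_rel|² = 85;  v_rel·d = (9)·(-18) + (2)·(2) = -158
85·t² + 316·t + 207 = 0  ⇒  m = (-158)² − 85·207 = 7369
m = 7369 > 0,  v_rel·d = -158 < 0  ⇒  outside

inside=no margin=7369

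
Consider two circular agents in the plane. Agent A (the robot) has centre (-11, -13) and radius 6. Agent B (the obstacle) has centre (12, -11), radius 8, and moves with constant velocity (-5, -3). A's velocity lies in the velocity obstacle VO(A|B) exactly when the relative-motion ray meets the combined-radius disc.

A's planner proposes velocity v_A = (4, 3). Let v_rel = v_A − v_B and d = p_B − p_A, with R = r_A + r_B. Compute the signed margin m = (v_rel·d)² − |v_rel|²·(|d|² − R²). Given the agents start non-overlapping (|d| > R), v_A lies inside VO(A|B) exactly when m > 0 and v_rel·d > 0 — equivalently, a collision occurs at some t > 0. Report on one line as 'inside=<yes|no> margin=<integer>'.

d = (23, 2),  |d|² = 533;  R = 6+8 = 14,  c = 533−14² = 337
v_rel = (9, 6),  |v_rel|² = 117;  v_rel·d = (9)·(23) + (6)·(2) = 219
117·t² − 438·t + 337 = 0  ⇒  m = 219² − 117·337 = 8532
m = 8532 > 0,  v_rel·d = 219 > 0  ⇒  inside

inside=yes margin=8532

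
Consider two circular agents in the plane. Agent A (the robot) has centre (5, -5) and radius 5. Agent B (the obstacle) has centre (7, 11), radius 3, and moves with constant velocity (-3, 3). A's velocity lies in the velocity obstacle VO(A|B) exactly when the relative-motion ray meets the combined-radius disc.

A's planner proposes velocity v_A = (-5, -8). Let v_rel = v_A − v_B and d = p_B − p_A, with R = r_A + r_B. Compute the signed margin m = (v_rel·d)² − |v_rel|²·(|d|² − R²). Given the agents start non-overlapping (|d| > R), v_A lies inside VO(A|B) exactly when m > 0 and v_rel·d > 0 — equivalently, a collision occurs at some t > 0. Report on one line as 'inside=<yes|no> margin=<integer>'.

d = (2, 16),  |d|² = 260;  R = 5+3 = 8,  c = 260−8² = 196
v_rel = (-2, -11),  |v_rel|² = 125;  v_rel·d = (-2)·(2) + (-11)·(16) = -180
125·t² + 360·t + 196 = 0  ⇒  m = (-180)² − 125·196 = 7900
m = 7900 > 0,  v_rel·d = -180 < 0  ⇒  outside

inside=no margin=7900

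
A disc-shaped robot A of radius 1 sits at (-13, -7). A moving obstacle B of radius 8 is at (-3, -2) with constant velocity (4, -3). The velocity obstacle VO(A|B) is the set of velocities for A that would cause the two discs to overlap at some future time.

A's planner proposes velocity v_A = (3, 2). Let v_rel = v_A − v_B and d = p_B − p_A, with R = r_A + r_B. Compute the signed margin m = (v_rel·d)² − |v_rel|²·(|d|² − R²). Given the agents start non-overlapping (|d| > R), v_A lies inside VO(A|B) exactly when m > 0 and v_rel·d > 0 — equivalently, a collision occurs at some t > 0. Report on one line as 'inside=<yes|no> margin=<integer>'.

d = (10, 5),  |d|² = 125;  R = 1+8 = 9,  c = 125−9² = 44
v_rel = (-1, 5),  |v_rel|² = 26;  v_rel·d = (-1)·(10) + (5)·(5) = 15
26·t² − 30·t + 44 = 0  ⇒  m = 15² − 26·44 = -919
m = -919 < 0,  v_rel·d = 15 > 0  ⇒  outside

inside=no margin=-919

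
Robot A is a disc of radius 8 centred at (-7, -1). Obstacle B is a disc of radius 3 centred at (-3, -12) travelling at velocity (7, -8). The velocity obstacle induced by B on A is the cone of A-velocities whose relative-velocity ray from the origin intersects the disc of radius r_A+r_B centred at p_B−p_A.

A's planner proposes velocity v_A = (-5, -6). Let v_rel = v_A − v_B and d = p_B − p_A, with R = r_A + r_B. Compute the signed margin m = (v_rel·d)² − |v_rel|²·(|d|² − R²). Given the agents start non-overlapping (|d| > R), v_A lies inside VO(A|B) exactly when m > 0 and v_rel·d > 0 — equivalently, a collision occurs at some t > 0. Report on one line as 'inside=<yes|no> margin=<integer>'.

d = (4, -11),  |d|² = 137;  R = 8+3 = 11,  c = 137−11² = 16
v_rel = (-12, 2),  |v_rel|² = 148;  v_rel·d = (-12)·(4) + (2)·(-11) = -70
148·t² + 140·t + 16 = 0  ⇒  m = (-70)² − 148·16 = 2532
m = 2532 > 0,  v_rel·d = -70 < 0  ⇒  outside

inside=no margin=2532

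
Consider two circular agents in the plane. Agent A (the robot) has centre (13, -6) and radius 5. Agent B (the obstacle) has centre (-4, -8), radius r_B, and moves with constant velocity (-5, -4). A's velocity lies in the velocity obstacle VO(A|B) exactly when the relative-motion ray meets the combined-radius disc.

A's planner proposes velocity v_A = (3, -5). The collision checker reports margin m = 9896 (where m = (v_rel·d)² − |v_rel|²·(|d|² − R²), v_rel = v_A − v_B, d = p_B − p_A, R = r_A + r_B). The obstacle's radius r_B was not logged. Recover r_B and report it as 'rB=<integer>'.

m = 9896
d = (-17, -2);  v_rel = (8, -1),  |v_rel|² = 65
v_rel×d = (8)·(-2) − (-1)·(-17) = -33
since m = R²·65 − (-33)²:  R² = (1089 + 9896) / 65 = 169
R = √169 = 13  ⇒  r_B = 13 − 5 = 8

rB=8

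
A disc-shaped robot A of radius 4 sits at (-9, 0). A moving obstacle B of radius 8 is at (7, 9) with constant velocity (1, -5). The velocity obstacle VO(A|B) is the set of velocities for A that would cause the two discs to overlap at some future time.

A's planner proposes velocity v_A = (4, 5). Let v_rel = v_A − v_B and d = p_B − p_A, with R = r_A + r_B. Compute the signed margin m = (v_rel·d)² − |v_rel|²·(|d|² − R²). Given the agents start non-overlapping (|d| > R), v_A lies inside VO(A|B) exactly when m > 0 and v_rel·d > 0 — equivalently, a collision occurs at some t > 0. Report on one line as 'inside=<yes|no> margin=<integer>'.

d = (16, 9),  |d|² = 337;  R = 4+8 = 12,  c = 337−12² = 193
v_rel = (3, 10),  |v_rel|² = 109;  v_rel·d = (3)·(16) + (10)·(9) = 138
109·t² − 276·t + 193 = 0  ⇒  m = 138² − 109·193 = -1993
m = -1993 < 0,  v_rel·d = 138 > 0  ⇒  outside

inside=no margin=-1993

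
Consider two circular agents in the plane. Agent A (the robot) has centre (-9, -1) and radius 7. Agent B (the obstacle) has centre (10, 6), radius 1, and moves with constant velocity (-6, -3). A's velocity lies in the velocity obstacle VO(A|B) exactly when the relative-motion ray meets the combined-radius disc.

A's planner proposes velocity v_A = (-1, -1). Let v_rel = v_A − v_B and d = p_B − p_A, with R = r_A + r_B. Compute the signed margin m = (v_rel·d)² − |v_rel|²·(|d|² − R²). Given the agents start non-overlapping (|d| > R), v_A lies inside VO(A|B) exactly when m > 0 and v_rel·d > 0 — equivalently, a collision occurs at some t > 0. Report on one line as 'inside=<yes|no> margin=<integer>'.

d = (19, 7),  |d|² = 410;  R = 7+1 = 8,  c = 410−8² = 346
v_rel = (5, 2),  |v_rel|² = 29;  v_rel·d = (5)·(19) + (2)·(7) = 109
29·t² − 218·t + 346 = 0  ⇒  m = 109² − 29·346 = 1847
m = 1847 > 0,  v_rel·d = 109 > 0  ⇒  inside

inside=yes margin=1847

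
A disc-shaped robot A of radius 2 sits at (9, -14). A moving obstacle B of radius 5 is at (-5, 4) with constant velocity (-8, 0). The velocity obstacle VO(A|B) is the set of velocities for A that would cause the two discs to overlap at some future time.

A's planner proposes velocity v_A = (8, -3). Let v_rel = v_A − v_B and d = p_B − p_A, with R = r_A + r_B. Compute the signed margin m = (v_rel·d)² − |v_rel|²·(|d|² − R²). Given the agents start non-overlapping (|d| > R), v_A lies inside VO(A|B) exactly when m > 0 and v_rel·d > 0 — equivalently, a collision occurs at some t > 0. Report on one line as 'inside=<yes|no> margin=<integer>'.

d = (-14, 18),  |d|² = 520;  R = 2+5 = 7,  c = 520−7² = 471
v_rel = (16, -3),  |v_rel|² = 265;  v_rel·d = (16)·(-14) + (-3)·(18) = -278
265·t² + 556·t + 471 = 0  ⇒  m = (-278)² − 265·471 = -47531
m = -47531 < 0,  v_rel·d = -278 < 0  ⇒  outside

inside=no margin=-47531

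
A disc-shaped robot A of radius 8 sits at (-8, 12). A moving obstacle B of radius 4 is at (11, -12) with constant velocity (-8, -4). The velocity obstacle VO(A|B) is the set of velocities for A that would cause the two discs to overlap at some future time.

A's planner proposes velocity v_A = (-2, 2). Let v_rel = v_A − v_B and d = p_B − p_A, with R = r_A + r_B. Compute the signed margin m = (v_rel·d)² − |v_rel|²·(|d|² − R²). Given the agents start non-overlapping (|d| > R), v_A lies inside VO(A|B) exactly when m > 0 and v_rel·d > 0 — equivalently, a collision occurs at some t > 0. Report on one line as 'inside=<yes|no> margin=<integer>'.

d = (19, -24),  |d|² = 937;  R = 8+4 = 12,  c = 937−12² = 793
v_rel = (6, 6),  |v_rel|² = 72;  v_rel·d = (6)·(19) + (6)·(-24) = -30
72·t² + 60·t + 793 = 0  ⇒  m = (-30)² − 72·793 = -56196
m = -56196 < 0,  v_rel·d = -30 < 0  ⇒  outside

inside=no margin=-56196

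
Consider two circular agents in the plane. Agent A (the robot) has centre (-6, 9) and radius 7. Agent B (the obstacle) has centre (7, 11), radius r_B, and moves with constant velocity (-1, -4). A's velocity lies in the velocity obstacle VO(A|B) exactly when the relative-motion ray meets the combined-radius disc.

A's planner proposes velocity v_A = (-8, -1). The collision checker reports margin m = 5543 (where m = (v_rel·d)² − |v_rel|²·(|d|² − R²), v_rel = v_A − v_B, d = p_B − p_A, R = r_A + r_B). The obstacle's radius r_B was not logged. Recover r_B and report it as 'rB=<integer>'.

m = 5543
d = (13, 2);  v_rel = (-7, 3),  |v_rel|² = 58
v_rel×d = (-7)·(2) − (3)·(13) = -53
since m = R²·58 − (-53)²:  R² = (2809 + 5543) / 58 = 144
R = √144 = 12  ⇒  r_B = 12 − 7 = 5

rB=5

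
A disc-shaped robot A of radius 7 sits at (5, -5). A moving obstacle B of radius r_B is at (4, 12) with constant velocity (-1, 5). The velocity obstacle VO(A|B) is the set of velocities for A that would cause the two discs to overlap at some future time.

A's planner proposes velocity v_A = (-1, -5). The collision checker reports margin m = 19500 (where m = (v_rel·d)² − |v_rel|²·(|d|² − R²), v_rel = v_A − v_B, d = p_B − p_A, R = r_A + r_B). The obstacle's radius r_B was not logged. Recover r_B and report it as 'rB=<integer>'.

m = 19500
d = (-1, 17);  v_rel = (0, -10),  |v_rel|² = 100
v_rel×d = (0)·(17) − (-10)·(-1) = -10
since m = R²·100 − (-10)²:  R² = (100 + 19500) / 100 = 196
R = √196 = 14  ⇒  r_B = 14 − 7 = 7

rB=7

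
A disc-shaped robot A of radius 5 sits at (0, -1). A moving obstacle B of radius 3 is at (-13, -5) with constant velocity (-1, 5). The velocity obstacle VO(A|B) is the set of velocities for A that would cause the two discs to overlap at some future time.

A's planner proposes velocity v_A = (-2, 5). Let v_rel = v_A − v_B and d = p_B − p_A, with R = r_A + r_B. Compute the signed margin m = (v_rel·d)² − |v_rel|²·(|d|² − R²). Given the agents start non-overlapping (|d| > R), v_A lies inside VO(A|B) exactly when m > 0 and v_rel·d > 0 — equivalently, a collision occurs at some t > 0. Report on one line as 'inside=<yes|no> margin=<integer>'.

d = (-13, -4),  |d|² = 185;  R = 5+3 = 8,  c = 185−8² = 121
v_rel = (-1, 0),  |v_rel|² = 1;  v_rel·d = (-1)·(-13) + (0)·(-4) = 13
1·t² − 26·t + 121 = 0  ⇒  m = 13² − 1·121 = 48
m = 48 > 0,  v_rel·d = 13 > 0  ⇒  inside

inside=yes margin=48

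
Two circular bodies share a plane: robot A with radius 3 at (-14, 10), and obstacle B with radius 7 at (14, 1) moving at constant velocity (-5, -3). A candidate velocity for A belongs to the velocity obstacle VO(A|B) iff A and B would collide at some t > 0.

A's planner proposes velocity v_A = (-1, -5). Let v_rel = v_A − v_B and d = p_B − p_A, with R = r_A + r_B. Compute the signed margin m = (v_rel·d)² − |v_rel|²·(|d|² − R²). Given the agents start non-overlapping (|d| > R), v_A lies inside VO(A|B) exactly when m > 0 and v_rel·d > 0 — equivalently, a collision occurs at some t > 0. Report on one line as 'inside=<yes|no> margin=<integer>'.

d = (28, -9),  |d|² = 865;  R = 3+7 = 10,  c = 865−10² = 765
v_rel = (4, -2),  |v_rel|² = 20;  v_rel·d = (4)·(28) + (-2)·(-9) = 130
20·t² − 260·t + 765 = 0  ⇒  m = 130² − 20·765 = 1600
m = 1600 > 0,  v_rel·d = 130 > 0  ⇒  inside

inside=yes margin=1600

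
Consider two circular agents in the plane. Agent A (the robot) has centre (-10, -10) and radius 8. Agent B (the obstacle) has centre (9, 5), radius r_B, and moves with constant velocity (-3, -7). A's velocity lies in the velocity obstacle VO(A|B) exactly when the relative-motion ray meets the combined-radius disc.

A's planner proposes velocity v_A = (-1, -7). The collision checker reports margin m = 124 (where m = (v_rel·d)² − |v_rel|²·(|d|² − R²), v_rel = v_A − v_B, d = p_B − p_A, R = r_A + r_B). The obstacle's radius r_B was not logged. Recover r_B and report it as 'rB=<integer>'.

m = 124
d = (19, 15);  v_rel = (2, 0),  |v_rel|² = 4
v_rel×d = (2)·(15) − (0)·(19) = 30
since m = R²·4 − 30²:  R² = (900 + 124) / 4 = 256
R = √256 = 16  ⇒  r_B = 16 − 8 = 8

rB=8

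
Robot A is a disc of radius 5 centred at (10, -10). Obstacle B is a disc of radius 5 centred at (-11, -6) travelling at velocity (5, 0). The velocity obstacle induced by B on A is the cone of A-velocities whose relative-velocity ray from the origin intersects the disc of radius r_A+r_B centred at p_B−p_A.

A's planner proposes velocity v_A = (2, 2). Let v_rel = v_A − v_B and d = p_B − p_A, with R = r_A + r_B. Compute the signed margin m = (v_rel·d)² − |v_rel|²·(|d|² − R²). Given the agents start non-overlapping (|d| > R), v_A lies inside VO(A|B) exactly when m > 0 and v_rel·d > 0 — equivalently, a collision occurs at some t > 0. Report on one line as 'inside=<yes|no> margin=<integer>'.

d = (-21, 4),  |d|² = 457;  R = 5+5 = 10,  c = 457−10² = 357
v_rel = (-3, 2),  |v_rel|² = 13;  v_rel·d = (-3)·(-21) + (2)·(4) = 71
13·t² − 142·t + 357 = 0  ⇒  m = 71² − 13·357 = 400
m = 400 > 0,  v_rel·d = 71 > 0  ⇒  inside

inside=yes margin=400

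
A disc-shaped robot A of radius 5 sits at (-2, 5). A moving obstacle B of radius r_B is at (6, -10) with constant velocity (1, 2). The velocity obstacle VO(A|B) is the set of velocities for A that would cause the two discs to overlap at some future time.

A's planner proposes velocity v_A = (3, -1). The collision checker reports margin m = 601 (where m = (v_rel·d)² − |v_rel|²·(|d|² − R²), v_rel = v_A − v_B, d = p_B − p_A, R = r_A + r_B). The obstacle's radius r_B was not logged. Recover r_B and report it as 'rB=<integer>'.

m = 601
d = (8, -15);  v_rel = (2, -3),  |v_rel|² = 13
v_rel×d = (2)·(-15) − (-3)·(8) = -6
since m = R²·13 − (-6)²:  R² = (36 + 601) / 13 = 49
R = √49 = 7  ⇒  r_B = 7 − 5 = 2

rB=2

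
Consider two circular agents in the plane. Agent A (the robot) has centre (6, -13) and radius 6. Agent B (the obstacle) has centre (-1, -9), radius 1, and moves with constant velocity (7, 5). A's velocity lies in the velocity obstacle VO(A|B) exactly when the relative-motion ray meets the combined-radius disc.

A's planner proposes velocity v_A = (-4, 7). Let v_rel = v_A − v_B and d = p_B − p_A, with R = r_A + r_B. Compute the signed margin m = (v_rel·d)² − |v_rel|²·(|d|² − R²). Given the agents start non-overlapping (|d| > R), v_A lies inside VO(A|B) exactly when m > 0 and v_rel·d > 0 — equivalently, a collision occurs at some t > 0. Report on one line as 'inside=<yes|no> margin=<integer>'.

d = (-7, 4),  |d|² = 65;  R = 6+1 = 7,  c = 65−7² = 16
v_rel = (-11, 2),  |v_rel|² = 125;  v_rel·d = (-11)·(-7) + (2)·(4) = 85
125·t² − 170·t + 16 = 0  ⇒  m = 85² − 125·16 = 5225
m = 5225 > 0,  v_rel·d = 85 > 0  ⇒  inside

inside=yes margin=5225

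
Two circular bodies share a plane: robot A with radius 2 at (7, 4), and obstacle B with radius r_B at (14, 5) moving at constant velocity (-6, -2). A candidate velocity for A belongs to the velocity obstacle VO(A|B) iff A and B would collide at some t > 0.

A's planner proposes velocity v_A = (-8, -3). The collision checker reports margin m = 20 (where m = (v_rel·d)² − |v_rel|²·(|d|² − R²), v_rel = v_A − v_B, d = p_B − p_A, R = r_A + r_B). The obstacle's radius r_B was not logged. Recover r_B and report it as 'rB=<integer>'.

m = 20
d = (7, 1);  v_rel = (-2, -1),  |v_rel|² = 5
v_rel×d = (-2)·(1) − (-1)·(7) = 5
since m = R²·5 − 5²:  R² = (25 + 20) / 5 = 9
R = √9 = 3  ⇒  r_B = 3 − 2 = 1

rB=1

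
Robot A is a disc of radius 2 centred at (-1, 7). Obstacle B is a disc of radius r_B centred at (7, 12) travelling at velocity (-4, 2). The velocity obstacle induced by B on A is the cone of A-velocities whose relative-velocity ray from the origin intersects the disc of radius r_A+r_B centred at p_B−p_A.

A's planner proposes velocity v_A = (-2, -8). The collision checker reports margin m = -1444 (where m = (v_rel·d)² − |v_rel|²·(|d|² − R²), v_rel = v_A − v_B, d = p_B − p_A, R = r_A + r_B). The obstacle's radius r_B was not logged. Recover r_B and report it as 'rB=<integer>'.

m = -1444
d = (8, 5);  v_rel = (2, -10),  |v_rel|² = 104
v_rel×d = (2)·(5) − (-10)·(8) = 90
since m = R²·104 − 90²:  R² = (8100 + -1444) / 104 = 64
R = √64 = 8  ⇒  r_B = 8 − 2 = 6

rB=6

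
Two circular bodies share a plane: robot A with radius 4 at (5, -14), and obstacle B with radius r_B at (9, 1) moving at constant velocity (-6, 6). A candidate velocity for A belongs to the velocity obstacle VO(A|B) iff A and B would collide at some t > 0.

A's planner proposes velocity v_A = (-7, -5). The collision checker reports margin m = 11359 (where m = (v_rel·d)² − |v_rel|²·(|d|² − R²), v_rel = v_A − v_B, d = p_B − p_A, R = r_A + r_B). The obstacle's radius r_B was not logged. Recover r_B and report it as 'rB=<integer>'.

m = 11359
d = (4, 15);  v_rel = (-1, -11),  |v_rel|² = 122
v_rel×d = (-1)·(15) − (-11)·(4) = 29
since m = R²·122 − 29²:  R² = (841 + 11359) / 122 = 100
R = √100 = 10  ⇒  r_B = 10 − 4 = 6

rB=6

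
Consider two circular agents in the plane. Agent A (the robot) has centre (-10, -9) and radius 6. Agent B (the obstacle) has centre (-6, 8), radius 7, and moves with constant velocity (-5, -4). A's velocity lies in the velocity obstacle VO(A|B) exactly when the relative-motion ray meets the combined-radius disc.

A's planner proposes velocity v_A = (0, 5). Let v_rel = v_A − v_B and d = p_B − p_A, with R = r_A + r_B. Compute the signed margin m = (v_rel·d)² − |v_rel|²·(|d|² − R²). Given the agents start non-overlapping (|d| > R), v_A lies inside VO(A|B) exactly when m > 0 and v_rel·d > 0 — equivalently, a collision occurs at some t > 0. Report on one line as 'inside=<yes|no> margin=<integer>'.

d = (4, 17),  |d|² = 305;  R = 6+7 = 13,  c = 305−13² = 136
v_rel = (5, 9),  |v_rel|² = 106;  v_rel·d = (5)·(4) + (9)·(17) = 173
106·t² − 346·t + 136 = 0  ⇒  m = 173² − 106·136 = 15513
m = 15513 > 0,  v_rel·d = 173 > 0  ⇒  inside

inside=yes margin=15513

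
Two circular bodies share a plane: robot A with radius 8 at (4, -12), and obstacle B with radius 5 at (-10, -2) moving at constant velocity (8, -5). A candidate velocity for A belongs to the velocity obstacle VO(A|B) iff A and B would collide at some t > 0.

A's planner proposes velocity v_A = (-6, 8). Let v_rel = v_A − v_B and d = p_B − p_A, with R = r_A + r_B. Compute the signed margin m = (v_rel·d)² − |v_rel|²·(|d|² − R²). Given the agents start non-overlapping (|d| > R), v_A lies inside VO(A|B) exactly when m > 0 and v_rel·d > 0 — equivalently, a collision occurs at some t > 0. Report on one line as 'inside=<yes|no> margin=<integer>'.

d = (-14, 10),  |d|² = 296;  R = 8+5 = 13,  c = 296−13² = 127
v_rel = (-14, 13),  |v_rel|² = 365;  v_rel·d = (-14)·(-14) + (13)·(10) = 326
365·t² − 652·t + 127 = 0  ⇒  m = 326² − 365·127 = 59921
m = 59921 > 0,  v_rel·d = 326 > 0  ⇒  inside

inside=yes margin=59921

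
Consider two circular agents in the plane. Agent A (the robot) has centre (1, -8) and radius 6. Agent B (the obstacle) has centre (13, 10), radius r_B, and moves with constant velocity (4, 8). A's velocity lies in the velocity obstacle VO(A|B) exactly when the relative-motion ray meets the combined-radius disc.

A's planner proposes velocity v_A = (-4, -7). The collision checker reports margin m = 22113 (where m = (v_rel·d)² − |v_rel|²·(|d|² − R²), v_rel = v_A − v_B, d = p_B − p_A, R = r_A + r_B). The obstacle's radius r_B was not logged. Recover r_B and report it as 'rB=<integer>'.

m = 22113
d = (12, 18);  v_rel = (-8, -15),  |v_rel|² = 289
v_rel×d = (-8)·(18) − (-15)·(12) = 36
since m = R²·289 − 36²:  R² = (1296 + 22113) / 289 = 81
R = √81 = 9  ⇒  r_B = 9 − 6 = 3

rB=3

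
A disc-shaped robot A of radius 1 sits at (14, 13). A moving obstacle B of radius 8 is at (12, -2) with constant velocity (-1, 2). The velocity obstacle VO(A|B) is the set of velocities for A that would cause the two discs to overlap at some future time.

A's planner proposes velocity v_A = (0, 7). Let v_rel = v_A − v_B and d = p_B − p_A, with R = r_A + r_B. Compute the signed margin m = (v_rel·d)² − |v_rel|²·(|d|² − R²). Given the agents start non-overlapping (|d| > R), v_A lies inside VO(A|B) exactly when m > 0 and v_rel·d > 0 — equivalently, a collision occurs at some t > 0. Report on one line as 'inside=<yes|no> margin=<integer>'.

d = (-2, -15),  |d|² = 229;  R = 1+8 = 9,  c = 229−9² = 148
v_rel = (1, 5),  |v_rel|² = 26;  v_rel·d = (1)·(-2) + (5)·(-15) = -77
26·t² + 154·t + 148 = 0  ⇒  m = (-77)² − 26·148 = 2081
m = 2081 > 0,  v_rel·d = -77 < 0  ⇒  outside

inside=no margin=2081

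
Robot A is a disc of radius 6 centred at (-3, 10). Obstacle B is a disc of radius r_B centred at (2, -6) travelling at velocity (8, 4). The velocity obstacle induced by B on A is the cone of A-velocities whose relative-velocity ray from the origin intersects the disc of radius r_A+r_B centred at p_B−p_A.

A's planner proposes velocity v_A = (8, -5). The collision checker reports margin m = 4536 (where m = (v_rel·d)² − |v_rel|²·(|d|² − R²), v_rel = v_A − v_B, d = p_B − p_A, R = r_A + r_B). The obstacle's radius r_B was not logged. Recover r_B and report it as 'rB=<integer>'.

m = 4536
d = (5, -16);  v_rel = (0, -9),  |v_rel|² = 81
v_rel×d = (0)·(-16) − (-9)·(5) = 45
since m = R²·81 − 45²:  R² = (2025 + 4536) / 81 = 81
R = √81 = 9  ⇒  r_B = 9 − 6 = 3

rB=3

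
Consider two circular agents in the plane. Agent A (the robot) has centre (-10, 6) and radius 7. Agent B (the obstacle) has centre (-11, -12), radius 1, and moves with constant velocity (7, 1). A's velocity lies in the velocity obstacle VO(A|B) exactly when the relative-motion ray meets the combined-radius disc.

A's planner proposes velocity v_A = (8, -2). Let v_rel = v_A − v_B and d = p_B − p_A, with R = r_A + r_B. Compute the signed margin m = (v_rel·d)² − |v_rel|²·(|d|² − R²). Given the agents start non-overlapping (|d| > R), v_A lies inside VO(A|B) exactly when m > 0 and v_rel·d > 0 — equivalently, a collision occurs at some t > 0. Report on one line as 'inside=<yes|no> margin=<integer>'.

d = (-1, -18),  |d|² = 325;  R = 7+1 = 8,  c = 325−8² = 261
v_rel = (1, -3),  |v_rel|² = 10;  v_rel·d = (1)·(-1) + (-3)·(-18) = 53
10·t² − 106·t + 261 = 0  ⇒  m = 53² − 10·261 = 199
m = 199 > 0,  v_rel·d = 53 > 0  ⇒  inside

inside=yes margin=199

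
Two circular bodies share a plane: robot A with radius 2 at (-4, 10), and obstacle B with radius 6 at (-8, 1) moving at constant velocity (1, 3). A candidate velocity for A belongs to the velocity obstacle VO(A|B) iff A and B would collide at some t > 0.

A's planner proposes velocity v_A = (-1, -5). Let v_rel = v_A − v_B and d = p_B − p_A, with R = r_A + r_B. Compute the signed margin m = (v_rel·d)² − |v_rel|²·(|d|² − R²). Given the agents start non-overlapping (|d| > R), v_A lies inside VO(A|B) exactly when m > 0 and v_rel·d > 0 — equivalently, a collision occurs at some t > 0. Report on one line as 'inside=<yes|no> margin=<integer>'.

d = (-4, -9),  |d|² = 97;  R = 2+6 = 8,  c = 97−8² = 33
v_rel = (-2, -8),  |v_rel|² = 68;  v_rel·d = (-2)·(-4) + (-8)·(-9) = 80
68·t² − 160·t + 33 = 0  ⇒  m = 80² − 68·33 = 4156
m = 4156 > 0,  v_rel·d = 80 > 0  ⇒  inside

inside=yes margin=4156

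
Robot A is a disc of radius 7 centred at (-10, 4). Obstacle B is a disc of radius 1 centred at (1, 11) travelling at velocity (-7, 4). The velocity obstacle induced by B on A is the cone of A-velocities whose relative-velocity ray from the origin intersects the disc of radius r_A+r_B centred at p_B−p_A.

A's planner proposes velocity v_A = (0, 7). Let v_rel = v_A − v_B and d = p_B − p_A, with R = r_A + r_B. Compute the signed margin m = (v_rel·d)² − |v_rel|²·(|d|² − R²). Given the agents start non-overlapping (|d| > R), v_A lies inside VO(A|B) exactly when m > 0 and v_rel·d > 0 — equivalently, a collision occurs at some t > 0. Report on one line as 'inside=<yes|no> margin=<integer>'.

d = (11, 7),  |d|² = 170;  R = 7+1 = 8,  c = 170−8² = 106
v_rel = (7, 3),  |v_rel|² = 58;  v_rel·d = (7)·(11) + (3)·(7) = 98
58·t² − 196·t + 106 = 0  ⇒  m = 98² − 58·106 = 3456
m = 3456 > 0,  v_rel·d = 98 > 0  ⇒  inside

inside=yes margin=3456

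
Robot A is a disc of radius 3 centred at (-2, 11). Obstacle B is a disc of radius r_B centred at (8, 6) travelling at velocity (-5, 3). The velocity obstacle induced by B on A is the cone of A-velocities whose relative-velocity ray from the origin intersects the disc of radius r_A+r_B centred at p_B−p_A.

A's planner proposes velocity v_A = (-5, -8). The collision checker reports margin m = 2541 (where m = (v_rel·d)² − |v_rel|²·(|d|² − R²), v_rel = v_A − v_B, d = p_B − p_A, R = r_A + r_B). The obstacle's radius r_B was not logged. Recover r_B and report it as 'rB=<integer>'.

m = 2541
d = (10, -5);  v_rel = (0, -11),  |v_rel|² = 121
v_rel×d = (0)·(-5) − (-11)·(10) = 110
since m = R²·121 − 110²:  R² = (12100 + 2541) / 121 = 121
R = √121 = 11  ⇒  r_B = 11 − 3 = 8

rB=8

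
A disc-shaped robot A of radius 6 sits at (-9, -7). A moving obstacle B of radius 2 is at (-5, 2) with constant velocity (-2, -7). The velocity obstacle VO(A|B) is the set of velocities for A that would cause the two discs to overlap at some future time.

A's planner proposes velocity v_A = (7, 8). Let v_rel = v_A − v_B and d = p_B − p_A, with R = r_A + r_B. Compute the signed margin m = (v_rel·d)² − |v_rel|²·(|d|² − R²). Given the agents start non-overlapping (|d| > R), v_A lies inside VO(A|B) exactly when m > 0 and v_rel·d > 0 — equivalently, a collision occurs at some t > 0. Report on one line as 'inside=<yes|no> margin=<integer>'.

d = (4, 9),  |d|² = 97;  R = 6+2 = 8,  c = 97−8² = 33
v_rel = (9, 15),  |v_rel|² = 306;  v_rel·d = (9)·(4) + (15)·(9) = 171
306·t² − 342·t + 33 = 0  ⇒  m = 171² − 306·33 = 19143
m = 19143 > 0,  v_rel·d = 171 > 0  ⇒  inside

inside=yes margin=19143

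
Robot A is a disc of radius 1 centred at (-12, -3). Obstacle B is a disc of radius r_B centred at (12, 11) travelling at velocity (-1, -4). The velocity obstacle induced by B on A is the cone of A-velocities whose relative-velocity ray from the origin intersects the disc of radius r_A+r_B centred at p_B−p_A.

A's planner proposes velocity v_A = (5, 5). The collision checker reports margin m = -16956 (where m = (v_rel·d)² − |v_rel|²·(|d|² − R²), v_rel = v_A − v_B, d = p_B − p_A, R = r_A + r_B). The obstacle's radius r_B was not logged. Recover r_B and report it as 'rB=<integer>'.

m = -16956
d = (24, 14);  v_rel = (6, 9),  |v_rel|² = 117
v_rel×d = (6)·(14) − (9)·(24) = -132
since m = R²·117 − (-132)²:  R² = (17424 + -16956) / 117 = 4
R = √4 = 2  ⇒  r_B = 2 − 1 = 1

rB=1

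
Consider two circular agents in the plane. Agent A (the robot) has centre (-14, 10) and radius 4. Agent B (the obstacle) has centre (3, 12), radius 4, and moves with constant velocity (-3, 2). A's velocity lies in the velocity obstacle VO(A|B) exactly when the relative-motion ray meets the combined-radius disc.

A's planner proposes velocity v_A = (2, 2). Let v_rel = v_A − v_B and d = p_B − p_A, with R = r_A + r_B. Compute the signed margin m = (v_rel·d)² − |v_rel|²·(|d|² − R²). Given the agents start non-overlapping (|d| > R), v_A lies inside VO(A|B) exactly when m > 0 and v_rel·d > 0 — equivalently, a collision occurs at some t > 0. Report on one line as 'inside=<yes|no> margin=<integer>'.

d = (17, 2),  |d|² = 293;  R = 4+4 = 8,  c = 293−8² = 229
v_rel = (5, 0),  |v_rel|² = 25;  v_rel·d = (5)·(17) + (0)·(2) = 85
25·t² − 170·t + 229 = 0  ⇒  m = 85² − 25·229 = 1500
m = 1500 > 0,  v_rel·d = 85 > 0  ⇒  inside

inside=yes margin=1500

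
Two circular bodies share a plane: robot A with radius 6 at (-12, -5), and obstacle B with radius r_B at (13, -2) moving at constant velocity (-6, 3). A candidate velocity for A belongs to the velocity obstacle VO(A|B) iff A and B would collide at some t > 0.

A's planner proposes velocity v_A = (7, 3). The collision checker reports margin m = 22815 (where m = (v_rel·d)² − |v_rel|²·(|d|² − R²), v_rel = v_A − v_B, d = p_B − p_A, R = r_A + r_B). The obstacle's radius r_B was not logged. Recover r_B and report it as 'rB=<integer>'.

m = 22815
d = (25, 3);  v_rel = (13, 0),  |v_rel|² = 169
v_rel×d = (13)·(3) − (0)·(25) = 39
since m = R²·169 − 39²:  R² = (1521 + 22815) / 169 = 144
R = √144 = 12  ⇒  r_B = 12 − 6 = 6

rB=6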